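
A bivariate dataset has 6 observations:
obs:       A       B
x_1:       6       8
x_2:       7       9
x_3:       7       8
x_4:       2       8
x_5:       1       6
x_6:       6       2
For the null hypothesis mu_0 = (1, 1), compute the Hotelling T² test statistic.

Step 1 — sample mean vector:
  mean(A) = (6 + 7 + 7 + 2 + 1 + 6) / 6 = 29/6 = 4.8333
  mean(B) = (8 + 9 + 8 + 8 + 6 + 2) / 6 = 41/6 = 6.8333
  x̄ = (4.8333, 6.8333),  deviation x̄ - mu_0 = (4.8333, 6.8333) - (1, 1) = (3.8333, 5.8333).

Step 2 — sample covariance matrix, S[i,j] = (1/(n-1)) · Σ_k (x_{k,i} - mean_i) · (x_{k,j} - mean_j), divisor n-1 = 5:
  S[A,A] = ((1.1667)·(1.1667) + (2.1667)·(2.1667) + (2.1667)·(2.1667) + (-2.8333)·(-2.8333) + (-3.8333)·(-3.8333) + (1.1667)·(1.1667)) / 5 = 34.8333/5 = 6.9667
  S[A,B] = ((1.1667)·(1.1667) + (2.1667)·(2.1667) + (2.1667)·(1.1667) + (-2.8333)·(1.1667) + (-3.8333)·(-0.8333) + (1.1667)·(-4.8333)) / 5 = 2.8333/5 = 0.5667
  S[B,B] = ((1.1667)·(1.1667) + (2.1667)·(2.1667) + (1.1667)·(1.1667) + (1.1667)·(1.1667) + (-0.8333)·(-0.8333) + (-4.8333)·(-4.8333)) / 5 = 32.8333/5 = 6.5667
  S = [[6.9667, 0.5667],
 [0.5667, 6.5667]].

Step 3 — invert S. det(S) = 6.9667·6.5667 - (0.5667)² = 45.4267.
  S^{-1} = (1/det) · [[d, -b], [-b, a]] = [[0.1446, -0.0125],
 [-0.0125, 0.1534]].

Step 4 — quadratic form (x̄ - mu_0)^T · S^{-1} · (x̄ - mu_0):
  S^{-1} · (x̄ - mu_0) = (0.4814, 0.8468),
  (x̄ - mu_0)^T · [...] = (3.8333)·(0.4814) + (5.8333)·(0.8468) = 6.7848.

Step 5 — scale by n: T² = 6 · 6.7848 = 40.7088.

T² ≈ 40.7088


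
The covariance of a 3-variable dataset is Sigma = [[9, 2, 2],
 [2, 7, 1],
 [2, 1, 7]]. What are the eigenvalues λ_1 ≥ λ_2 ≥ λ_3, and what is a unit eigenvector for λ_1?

Step 1 — characteristic polynomial p(λ) = det(λI - Sigma) = λ³ - tr·λ² + c_1·λ - det, where tr = trace, c_1 = sum of the principal 2×2 minors, det = det(Sigma):
  tr = 9 + 7 + 7 = 23,
  c_1 = (9·7 - (2)²) + (9·7 - (2)²) + (7·7 - (1)²) = 59 + 59 + 48 = 166,
  det = 9·(7·7 - (1)²) - (2)·((2)·7 - (1)·(2)) + (2)·((2)·(1) - 7·(2)) = 9·(48) - (2)·(12) + (2)·(-12) = 384.
  So p(λ) = λ³ - 23λ² + 166λ - 384.
Step 2 — look for an integer root (rational root theorem: any rational root is an integer divisor of 384). Testing λ = 6:
  p(6) = 216 - 828 + 996 - 384 = 0  ✓
  Dividing out (λ - 6): p(λ) = (λ - 6)(λ² - 17λ + 64).
Step 3 — remaining eigenvalues from the quadratic λ² - 17λ + 64 = 0:
  Δ = 17² - 4·64 = 289 - 256 = 33,  λ = (17 ± √33)/2 = (17 ± 5.7446)/2 ≈ 11.3723 or 5.6277.
  Sorted: λ_1 = 11.3723,  λ_2 = 6,  λ_3 = 5.6277  (check: sum = 23 = tr ✓).

Step 4 — unit eigenvector for λ_1 ≈ 11.3723: v spans the null space of (Sigma - λ_1 I), whose rows are
  r_1 = (-2.3723, 2, 2),  r_2 = (2, -4.3723, 1),  r_3 = (2, 1, -4.3723).
  v is orthogonal to every row, so take v ∝ r_1 × r_2 = ((2)·(1) - (2)·(-4.3723), (2)·(2) - (-2.3723)·(1), (-2.3723)·(-4.3723) - (2)·(2)) ≈ (10.7446, 6.3723, 6.3723).
  Let u = (10.7446, 6.3723, 6.3723).
  ||u|| = √((10.7446)² + (6.3723)² + (6.3723)²) = √(196.6576) ≈ 14.0235,  v_1 = u/||u|| ≈ (0.7662, 0.4544, 0.4544) (||v_1|| = 1).

λ_1 = 11.3723,  λ_2 = 6,  λ_3 = 5.6277;  v_1 ≈ (0.7662, 0.4544, 0.4544)


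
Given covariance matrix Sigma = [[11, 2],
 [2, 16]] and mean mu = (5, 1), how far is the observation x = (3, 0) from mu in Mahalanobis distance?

Step 1 — centre the observation: (x - mu) = (-2, -1).

Step 2 — invert Sigma. det(Sigma) = 11·16 - (2)² = 172.
  Sigma^{-1} = (1/det) · [[d, -b], [-b, a]] = [[0.093, -0.0116],
 [-0.0116, 0.064]].

Step 3 — form the quadratic (x - mu)^T · Sigma^{-1} · (x - mu):
  Sigma^{-1} · (x - mu) = (-0.1744, -0.0407).
  (x - mu)^T · [Sigma^{-1} · (x - mu)] = (-2)·(-0.1744) + (-1)·(-0.0407) = 0.3895.

Step 4 — take square root: d = √(0.3895) ≈ 0.6241.

d(x, mu) = √(0.3895) ≈ 0.6241


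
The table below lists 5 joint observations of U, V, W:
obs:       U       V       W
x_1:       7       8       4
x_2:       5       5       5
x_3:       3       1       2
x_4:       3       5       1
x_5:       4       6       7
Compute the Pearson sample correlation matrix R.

Step 1 — column means:
  mean(U) = (7 + 5 + 3 + 3 + 4) / 5 = 22/5 = 4.4
  mean(V) = (8 + 5 + 1 + 5 + 6) / 5 = 25/5 = 5
  mean(W) = (4 + 5 + 2 + 1 + 7) / 5 = 19/5 = 3.8

Step 2 — sample variances and covariances s[i,j] = (1/(n-1)) · Σ_k (x_{k,i} - mean_i) · (x_{k,j} - mean_j), with n-1 = 4:
  s[U,U] = ((2.6)·(2.6) + (0.6)·(0.6) + (-1.4)·(-1.4) + (-1.4)·(-1.4) + (-0.4)·(-0.4)) / 4 = 11.2/4 = 2.8
  s[U,V] = ((2.6)·(3) + (0.6)·(0) + (-1.4)·(-4) + (-1.4)·(0) + (-0.4)·(1)) / 4 = 13/4 = 3.25
  s[U,W] = ((2.6)·(0.2) + (0.6)·(1.2) + (-1.4)·(-1.8) + (-1.4)·(-2.8) + (-0.4)·(3.2)) / 4 = 6.4/4 = 1.6
  s[V,V] = ((3)·(3) + (0)·(0) + (-4)·(-4) + (0)·(0) + (1)·(1)) / 4 = 26/4 = 6.5
  s[V,W] = ((3)·(0.2) + (0)·(1.2) + (-4)·(-1.8) + (0)·(-2.8) + (1)·(3.2)) / 4 = 11/4 = 2.75
  s[W,W] = ((0.2)·(0.2) + (1.2)·(1.2) + (-1.8)·(-1.8) + (-2.8)·(-2.8) + (3.2)·(3.2)) / 4 = 22.8/4 = 5.7
  Sample standard deviations s_i = √(s[i,i]):
  s(U) = √(2.8) = 1.6733
  s(V) = √(6.5) = 2.5495
  s(W) = √(5.7) = 2.3875

Step 3 — r_{ij} = s_{ij} / (s_i · s_j):
  r[U,U] = 1 (diagonal).
  r[U,V] = 3.25 / (1.6733 · 2.5495) = 3.25 / 4.2661 = 0.7618
  r[U,W] = 1.6 / (1.6733 · 2.3875) = 1.6 / 3.995 = 0.4005
  r[V,V] = 1 (diagonal).
  r[V,W] = 2.75 / (2.5495 · 2.3875) = 2.75 / 6.0869 = 0.4518
  r[W,W] = 1 (diagonal).

R is symmetric with unit diagonal. Assembling:

R = [[1, 0.7618, 0.4005],
 [0.7618, 1, 0.4518],
 [0.4005, 0.4518, 1]]


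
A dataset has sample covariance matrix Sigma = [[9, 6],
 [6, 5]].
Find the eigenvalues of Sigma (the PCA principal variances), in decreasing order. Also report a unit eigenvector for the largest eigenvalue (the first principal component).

Step 1 — characteristic polynomial of 2×2 Sigma:
  det(Sigma - λI) = λ² - trace · λ + det = 0.
  trace = 9 + 5 = 14, det = 9·5 - (6)² = 9.
Step 2 — discriminant:
  Δ = trace² - 4·det = 196 - 36 = 160.
Step 3 — eigenvalues:
  λ = (trace ± √Δ)/2 = (14 ± 12.6491)/2,
  λ_1 = 13.3246,  λ_2 = 0.6754.

Step 4 — unit eigenvector for λ_1: solve (Sigma - λ_1 I)v = 0. First row:
  (9 - 13.3246)·v_x + (6)·v_y = 0, i.e. (-4.3246)·v_x + (6)·v_y = 0,
  so v ∝ (b, λ_1 - a) = (6, 4.3246) = u.
  ||u|| = √((6)² + (4.3246)²) = √(54.7018) ≈ 7.3961,
  v_1 = u/||u|| ≈ (0.8112, 0.5847) (||v_1|| = 1).

λ_1 = 13.3246,  λ_2 = 0.6754;  v_1 ≈ (0.8112, 0.5847)


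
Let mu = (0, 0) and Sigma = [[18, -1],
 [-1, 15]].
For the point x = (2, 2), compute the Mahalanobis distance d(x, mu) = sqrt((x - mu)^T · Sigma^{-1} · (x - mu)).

Step 1 — centre the observation: (x - mu) = (2, 2).

Step 2 — invert Sigma. det(Sigma) = 18·15 - (-1)² = 269.
  Sigma^{-1} = (1/det) · [[d, -b], [-b, a]] = [[0.0558, 0.0037],
 [0.0037, 0.0669]].

Step 3 — form the quadratic (x - mu)^T · Sigma^{-1} · (x - mu):
  Sigma^{-1} · (x - mu) = (0.119, 0.1413).
  (x - mu)^T · [Sigma^{-1} · (x - mu)] = (2)·(0.119) + (2)·(0.1413) = 0.5204.

Step 4 — take square root: d = √(0.5204) ≈ 0.7214.

d(x, mu) = √(0.5204) ≈ 0.7214


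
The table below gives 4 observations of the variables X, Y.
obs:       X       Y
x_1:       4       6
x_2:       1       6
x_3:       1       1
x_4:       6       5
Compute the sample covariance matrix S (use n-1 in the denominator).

Step 1 — column means:
  mean(X) = (4 + 1 + 1 + 6) / 4 = 12/4 = 3
  mean(Y) = (6 + 6 + 1 + 5) / 4 = 18/4 = 4.5

Step 2 — sample covariance S[i,j] = (1/(n-1)) · Σ_k (x_{k,i} - mean_i) · (x_{k,j} - mean_j), with n-1 = 3.
  S[X,X] = ((1)·(1) + (-2)·(-2) + (-2)·(-2) + (3)·(3)) / 3 = 18/3 = 6
  S[X,Y] = ((1)·(1.5) + (-2)·(1.5) + (-2)·(-3.5) + (3)·(0.5)) / 3 = 7/3 = 2.3333
  S[Y,Y] = ((1.5)·(1.5) + (1.5)·(1.5) + (-3.5)·(-3.5) + (0.5)·(0.5)) / 3 = 17/3 = 5.6667

S is symmetric (S[j,i] = S[i,j]). Assembling:

S = [[6, 2.3333],
 [2.3333, 5.6667]]


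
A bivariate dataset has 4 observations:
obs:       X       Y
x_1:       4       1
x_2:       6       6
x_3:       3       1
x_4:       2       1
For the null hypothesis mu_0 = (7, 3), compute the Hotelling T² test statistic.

Step 1 — sample mean vector:
  mean(X) = (4 + 6 + 3 + 2) / 4 = 15/4 = 3.75
  mean(Y) = (1 + 6 + 1 + 1) / 4 = 9/4 = 2.25
  x̄ = (3.75, 2.25),  deviation x̄ - mu_0 = (3.75, 2.25) - (7, 3) = (-3.25, -0.75).

Step 2 — sample covariance matrix, S[i,j] = (1/(n-1)) · Σ_k (x_{k,i} - mean_i) · (x_{k,j} - mean_j), divisor n-1 = 3:
  S[X,X] = ((0.25)·(0.25) + (2.25)·(2.25) + (-0.75)·(-0.75) + (-1.75)·(-1.75)) / 3 = 8.75/3 = 2.9167
  S[X,Y] = ((0.25)·(-1.25) + (2.25)·(3.75) + (-0.75)·(-1.25) + (-1.75)·(-1.25)) / 3 = 11.25/3 = 3.75
  S[Y,Y] = ((-1.25)·(-1.25) + (3.75)·(3.75) + (-1.25)·(-1.25) + (-1.25)·(-1.25)) / 3 = 18.75/3 = 6.25
  S = [[2.9167, 3.75],
 [3.75, 6.25]].

Step 3 — invert S. det(S) = 2.9167·6.25 - (3.75)² = 4.1667.
  S^{-1} = (1/det) · [[d, -b], [-b, a]] = [[1.5, -0.9],
 [-0.9, 0.7]].

Step 4 — quadratic form (x̄ - mu_0)^T · S^{-1} · (x̄ - mu_0):
  S^{-1} · (x̄ - mu_0) = (-4.2, 2.4),
  (x̄ - mu_0)^T · [...] = (-3.25)·(-4.2) + (-0.75)·(2.4) = 11.85.

Step 5 — scale by n: T² = 4 · 11.85 = 47.4.

T² ≈ 47.4


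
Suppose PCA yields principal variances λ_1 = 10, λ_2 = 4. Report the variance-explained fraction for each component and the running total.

Step 1 — total variance = trace(Sigma) = Σ λ_i = 10 + 4 = 14.

Step 2 — fraction explained by component i = λ_i / Σ λ:
  PC1: 10/14 = 0.7143
  PC2: 4/14 = 0.2857

Step 3 — cumulative fraction after k components = (λ_1 + ... + λ_k) / Σ λ:
  k = 1: 10/14 = 0.7143
  k = 2: (10 + 4)/14 = 14/14 = 1

Summary (fraction, with percent):

explained: PC1 0.7143 (71.43%), PC2 0.2857 (28.57%);  cumulative: 0.7143, 1


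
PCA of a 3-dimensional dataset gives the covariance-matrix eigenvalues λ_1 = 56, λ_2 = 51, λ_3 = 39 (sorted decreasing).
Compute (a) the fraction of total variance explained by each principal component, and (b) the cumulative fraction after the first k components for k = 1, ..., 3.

Step 1 — total variance = trace(Sigma) = Σ λ_i = 56 + 51 + 39 = 146.

Step 2 — fraction explained by component i = λ_i / Σ λ:
  PC1: 56/146 = 0.3836
  PC2: 51/146 = 0.3493
  PC3: 39/146 = 0.2671

Step 3 — cumulative fraction after k components = (λ_1 + ... + λ_k) / Σ λ:
  k = 1: 56/146 = 0.3836
  k = 2: (56 + 51)/146 = 107/146 = 0.7329
  k = 3: (56 + 51 + 39)/146 = 146/146 = 1

Summary (fraction, with percent):

explained: PC1 0.3836 (38.36%), PC2 0.3493 (34.93%), PC3 0.2671 (26.71%);  cumulative: 0.3836, 0.7329, 1


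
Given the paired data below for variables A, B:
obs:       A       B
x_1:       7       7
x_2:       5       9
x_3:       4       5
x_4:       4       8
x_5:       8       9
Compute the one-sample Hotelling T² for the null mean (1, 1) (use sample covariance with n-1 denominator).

Step 1 — sample mean vector:
  mean(A) = (7 + 5 + 4 + 4 + 8) / 5 = 28/5 = 5.6
  mean(B) = (7 + 9 + 5 + 8 + 9) / 5 = 38/5 = 7.6
  x̄ = (5.6, 7.6),  deviation x̄ - mu_0 = (5.6, 7.6) - (1, 1) = (4.6, 6.6).

Step 2 — sample covariance matrix, S[i,j] = (1/(n-1)) · Σ_k (x_{k,i} - mean_i) · (x_{k,j} - mean_j), divisor n-1 = 4:
  S[A,A] = ((1.4)·(1.4) + (-0.6)·(-0.6) + (-1.6)·(-1.6) + (-1.6)·(-1.6) + (2.4)·(2.4)) / 4 = 13.2/4 = 3.3
  S[A,B] = ((1.4)·(-0.6) + (-0.6)·(1.4) + (-1.6)·(-2.6) + (-1.6)·(0.4) + (2.4)·(1.4)) / 4 = 5.2/4 = 1.3
  S[B,B] = ((-0.6)·(-0.6) + (1.4)·(1.4) + (-2.6)·(-2.6) + (0.4)·(0.4) + (1.4)·(1.4)) / 4 = 11.2/4 = 2.8
  S = [[3.3, 1.3],
 [1.3, 2.8]].

Step 3 — invert S. det(S) = 3.3·2.8 - (1.3)² = 7.55.
  S^{-1} = (1/det) · [[d, -b], [-b, a]] = [[0.3709, -0.1722],
 [-0.1722, 0.4371]].

Step 4 — quadratic form (x̄ - mu_0)^T · S^{-1} · (x̄ - mu_0):
  S^{-1} · (x̄ - mu_0) = (0.5695, 2.0927),
  (x̄ - mu_0)^T · [...] = (4.6)·(0.5695) + (6.6)·(2.0927) = 16.4318.

Step 5 — scale by n: T² = 5 · 16.4318 = 82.1589.

T² ≈ 82.1589


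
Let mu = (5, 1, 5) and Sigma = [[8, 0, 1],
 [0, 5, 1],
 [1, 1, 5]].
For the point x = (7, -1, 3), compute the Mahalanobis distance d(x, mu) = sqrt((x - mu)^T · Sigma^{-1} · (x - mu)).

Step 1 — centre the observation: (x - mu) = (2, -2, -2).

Step 2 — invert Sigma (cofactor / det for 3×3, or solve directly):
  Sigma^{-1} = [[0.1283, 0.0053, -0.0267],
 [0.0053, 0.2086, -0.0428],
 [-0.0267, -0.0428, 0.2139]].

Step 3 — form the quadratic (x - mu)^T · Sigma^{-1} · (x - mu):
  Sigma^{-1} · (x - mu) = (0.2995, -0.3209, -0.3957).
  (x - mu)^T · [Sigma^{-1} · (x - mu)] = (2)·(0.2995) + (-2)·(-0.3209) + (-2)·(-0.3957) = 2.0321.

Step 4 — take square root: d = √(2.0321) ≈ 1.4255.

d(x, mu) = √(2.0321) ≈ 1.4255


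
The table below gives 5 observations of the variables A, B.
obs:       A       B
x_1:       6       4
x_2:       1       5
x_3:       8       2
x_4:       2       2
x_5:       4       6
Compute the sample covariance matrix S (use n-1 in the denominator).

Step 1 — column means:
  mean(A) = (6 + 1 + 8 + 2 + 4) / 5 = 21/5 = 4.2
  mean(B) = (4 + 5 + 2 + 2 + 6) / 5 = 19/5 = 3.8

Step 2 — sample covariance S[i,j] = (1/(n-1)) · Σ_k (x_{k,i} - mean_i) · (x_{k,j} - mean_j), with n-1 = 4.
  S[A,A] = ((1.8)·(1.8) + (-3.2)·(-3.2) + (3.8)·(3.8) + (-2.2)·(-2.2) + (-0.2)·(-0.2)) / 4 = 32.8/4 = 8.2
  S[A,B] = ((1.8)·(0.2) + (-3.2)·(1.2) + (3.8)·(-1.8) + (-2.2)·(-1.8) + (-0.2)·(2.2)) / 4 = -6.8/4 = -1.7
  S[B,B] = ((0.2)·(0.2) + (1.2)·(1.2) + (-1.8)·(-1.8) + (-1.8)·(-1.8) + (2.2)·(2.2)) / 4 = 12.8/4 = 3.2

S is symmetric (S[j,i] = S[i,j]). Assembling:

S = [[8.2, -1.7],
 [-1.7, 3.2]]


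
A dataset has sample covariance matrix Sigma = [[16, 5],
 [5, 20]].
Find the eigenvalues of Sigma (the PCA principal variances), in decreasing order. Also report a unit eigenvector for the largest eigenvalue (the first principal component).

Step 1 — characteristic polynomial of 2×2 Sigma:
  det(Sigma - λI) = λ² - trace · λ + det = 0.
  trace = 16 + 20 = 36, det = 16·20 - (5)² = 295.
Step 2 — discriminant:
  Δ = trace² - 4·det = 1296 - 1180 = 116.
Step 3 — eigenvalues:
  λ = (trace ± √Δ)/2 = (36 ± 10.7703)/2,
  λ_1 = 23.3852,  λ_2 = 12.6148.

Step 4 — unit eigenvector for λ_1: solve (Sigma - λ_1 I)v = 0. First row:
  (16 - 23.3852)·v_x + (5)·v_y = 0, i.e. (-7.3852)·v_x + (5)·v_y = 0,
  so v ∝ (b, λ_1 - a) = (5, 7.3852) = u.
  ||u|| = √((5)² + (7.3852)²) = √(79.5407) ≈ 8.9186,
  v_1 = u/||u|| ≈ (0.5606, 0.8281) (||v_1|| = 1).

λ_1 = 23.3852,  λ_2 = 12.6148;  v_1 ≈ (0.5606, 0.8281)


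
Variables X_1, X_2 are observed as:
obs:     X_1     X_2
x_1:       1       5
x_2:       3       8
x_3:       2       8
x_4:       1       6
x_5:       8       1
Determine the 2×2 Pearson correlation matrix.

Step 1 — column means:
  mean(X_1) = (1 + 3 + 2 + 1 + 8) / 5 = 15/5 = 3
  mean(X_2) = (5 + 8 + 8 + 6 + 1) / 5 = 28/5 = 5.6

Step 2 — sample variances and covariances s[i,j] = (1/(n-1)) · Σ_k (x_{k,i} - mean_i) · (x_{k,j} - mean_j), with n-1 = 4:
  s[X_1,X_1] = ((-2)·(-2) + (0)·(0) + (-1)·(-1) + (-2)·(-2) + (5)·(5)) / 4 = 34/4 = 8.5
  s[X_1,X_2] = ((-2)·(-0.6) + (0)·(2.4) + (-1)·(2.4) + (-2)·(0.4) + (5)·(-4.6)) / 4 = -25/4 = -6.25
  s[X_2,X_2] = ((-0.6)·(-0.6) + (2.4)·(2.4) + (2.4)·(2.4) + (0.4)·(0.4) + (-4.6)·(-4.6)) / 4 = 33.2/4 = 8.3
  Sample standard deviations s_i = √(s[i,i]):
  s(X_1) = √(8.5) = 2.9155
  s(X_2) = √(8.3) = 2.881

Step 3 — r_{ij} = s_{ij} / (s_i · s_j):
  r[X_1,X_1] = 1 (diagonal).
  r[X_1,X_2] = -6.25 / (2.9155 · 2.881) = -6.25 / 8.3994 = -0.7441
  r[X_2,X_2] = 1 (diagonal).

R is symmetric with unit diagonal. Assembling:

R = [[1, -0.7441],
 [-0.7441, 1]]


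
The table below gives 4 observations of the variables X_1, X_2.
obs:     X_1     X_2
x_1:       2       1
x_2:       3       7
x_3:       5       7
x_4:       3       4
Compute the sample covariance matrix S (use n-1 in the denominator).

Step 1 — column means:
  mean(X_1) = (2 + 3 + 5 + 3) / 4 = 13/4 = 3.25
  mean(X_2) = (1 + 7 + 7 + 4) / 4 = 19/4 = 4.75

Step 2 — sample covariance S[i,j] = (1/(n-1)) · Σ_k (x_{k,i} - mean_i) · (x_{k,j} - mean_j), with n-1 = 3.
  S[X_1,X_1] = ((-1.25)·(-1.25) + (-0.25)·(-0.25) + (1.75)·(1.75) + (-0.25)·(-0.25)) / 3 = 4.75/3 = 1.5833
  S[X_1,X_2] = ((-1.25)·(-3.75) + (-0.25)·(2.25) + (1.75)·(2.25) + (-0.25)·(-0.75)) / 3 = 8.25/3 = 2.75
  S[X_2,X_2] = ((-3.75)·(-3.75) + (2.25)·(2.25) + (2.25)·(2.25) + (-0.75)·(-0.75)) / 3 = 24.75/3 = 8.25

S is symmetric (S[j,i] = S[i,j]). Assembling:

S = [[1.5833, 2.75],
 [2.75, 8.25]]


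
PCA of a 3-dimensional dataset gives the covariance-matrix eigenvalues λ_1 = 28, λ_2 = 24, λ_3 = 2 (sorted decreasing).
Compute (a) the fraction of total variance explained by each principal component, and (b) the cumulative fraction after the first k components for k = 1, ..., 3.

Step 1 — total variance = trace(Sigma) = Σ λ_i = 28 + 24 + 2 = 54.

Step 2 — fraction explained by component i = λ_i / Σ λ:
  PC1: 28/54 = 0.5185
  PC2: 24/54 = 0.4444
  PC3: 2/54 = 0.037

Step 3 — cumulative fraction after k components = (λ_1 + ... + λ_k) / Σ λ:
  k = 1: 28/54 = 0.5185
  k = 2: (28 + 24)/54 = 52/54 = 0.963
  k = 3: (28 + 24 + 2)/54 = 54/54 = 1

Summary (fraction, with percent):

explained: PC1 0.5185 (51.85%), PC2 0.4444 (44.44%), PC3 0.037 (3.7%);  cumulative: 0.5185, 0.963, 1


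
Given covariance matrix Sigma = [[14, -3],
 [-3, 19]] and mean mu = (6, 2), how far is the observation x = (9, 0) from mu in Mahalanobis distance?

Step 1 — centre the observation: (x - mu) = (3, -2).

Step 2 — invert Sigma. det(Sigma) = 14·19 - (-3)² = 257.
  Sigma^{-1} = (1/det) · [[d, -b], [-b, a]] = [[0.0739, 0.0117],
 [0.0117, 0.0545]].

Step 3 — form the quadratic (x - mu)^T · Sigma^{-1} · (x - mu):
  Sigma^{-1} · (x - mu) = (0.1984, -0.0739).
  (x - mu)^T · [Sigma^{-1} · (x - mu)] = (3)·(0.1984) + (-2)·(-0.0739) = 0.7432.

Step 4 — take square root: d = √(0.7432) ≈ 0.8621.

d(x, mu) = √(0.7432) ≈ 0.8621


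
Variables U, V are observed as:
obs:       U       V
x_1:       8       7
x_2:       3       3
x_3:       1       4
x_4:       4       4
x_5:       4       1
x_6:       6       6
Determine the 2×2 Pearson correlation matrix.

Step 1 — column means:
  mean(U) = (8 + 3 + 1 + 4 + 4 + 6) / 6 = 26/6 = 4.3333
  mean(V) = (7 + 3 + 4 + 4 + 1 + 6) / 6 = 25/6 = 4.1667

Step 2 — sample variances and covariances s[i,j] = (1/(n-1)) · Σ_k (x_{k,i} - mean_i) · (x_{k,j} - mean_j), with n-1 = 5:
  s[U,U] = ((3.6667)·(3.6667) + (-1.3333)·(-1.3333) + (-3.3333)·(-3.3333) + (-0.3333)·(-0.3333) + (-0.3333)·(-0.3333) + (1.6667)·(1.6667)) / 5 = 29.3333/5 = 5.8667
  s[U,V] = ((3.6667)·(2.8333) + (-1.3333)·(-1.1667) + (-3.3333)·(-0.1667) + (-0.3333)·(-0.1667) + (-0.3333)·(-3.1667) + (1.6667)·(1.8333)) / 5 = 16.6667/5 = 3.3333
  s[V,V] = ((2.8333)·(2.8333) + (-1.1667)·(-1.1667) + (-0.1667)·(-0.1667) + (-0.1667)·(-0.1667) + (-3.1667)·(-3.1667) + (1.8333)·(1.8333)) / 5 = 22.8333/5 = 4.5667
  Sample standard deviations s_i = √(s[i,i]):
  s(U) = √(5.8667) = 2.4221
  s(V) = √(4.5667) = 2.137

Step 3 — r_{ij} = s_{ij} / (s_i · s_j):
  r[U,U] = 1 (diagonal).
  r[U,V] = 3.3333 / (2.4221 · 2.137) = 3.3333 / 5.176 = 0.644
  r[V,V] = 1 (diagonal).

R is symmetric with unit diagonal. Assembling:

R = [[1, 0.644],
 [0.644, 1]]


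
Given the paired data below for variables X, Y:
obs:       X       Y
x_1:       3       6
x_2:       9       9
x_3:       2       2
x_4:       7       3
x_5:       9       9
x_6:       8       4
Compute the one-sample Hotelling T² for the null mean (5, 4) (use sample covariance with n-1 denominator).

Step 1 — sample mean vector:
  mean(X) = (3 + 9 + 2 + 7 + 9 + 8) / 6 = 38/6 = 6.3333
  mean(Y) = (6 + 9 + 2 + 3 + 9 + 4) / 6 = 33/6 = 5.5
  x̄ = (6.3333, 5.5),  deviation x̄ - mu_0 = (6.3333, 5.5) - (5, 4) = (1.3333, 1.5).

Step 2 — sample covariance matrix, S[i,j] = (1/(n-1)) · Σ_k (x_{k,i} - mean_i) · (x_{k,j} - mean_j), divisor n-1 = 5:
  S[X,X] = ((-3.3333)·(-3.3333) + (2.6667)·(2.6667) + (-4.3333)·(-4.3333) + (0.6667)·(0.6667) + (2.6667)·(2.6667) + (1.6667)·(1.6667)) / 5 = 47.3333/5 = 9.4667
  S[X,Y] = ((-3.3333)·(0.5) + (2.6667)·(3.5) + (-4.3333)·(-3.5) + (0.6667)·(-2.5) + (2.6667)·(3.5) + (1.6667)·(-1.5)) / 5 = 28/5 = 5.6
  S[Y,Y] = ((0.5)·(0.5) + (3.5)·(3.5) + (-3.5)·(-3.5) + (-2.5)·(-2.5) + (3.5)·(3.5) + (-1.5)·(-1.5)) / 5 = 45.5/5 = 9.1
  S = [[9.4667, 5.6],
 [5.6, 9.1]].

Step 3 — invert S. det(S) = 9.4667·9.1 - (5.6)² = 54.7867.
  S^{-1} = (1/det) · [[d, -b], [-b, a]] = [[0.1661, -0.1022],
 [-0.1022, 0.1728]].

Step 4 — quadratic form (x̄ - mu_0)^T · S^{-1} · (x̄ - mu_0):
  S^{-1} · (x̄ - mu_0) = (0.0681, 0.1229),
  (x̄ - mu_0)^T · [...] = (1.3333)·(0.0681) + (1.5)·(0.1229) = 0.2752.

Step 5 — scale by n: T² = 6 · 0.2752 = 1.6513.

T² ≈ 1.6513


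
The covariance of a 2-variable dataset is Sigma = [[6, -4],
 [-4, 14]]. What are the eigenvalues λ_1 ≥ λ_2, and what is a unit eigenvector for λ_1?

Step 1 — characteristic polynomial of 2×2 Sigma:
  det(Sigma - λI) = λ² - trace · λ + det = 0.
  trace = 6 + 14 = 20, det = 6·14 - (-4)² = 68.
Step 2 — discriminant:
  Δ = trace² - 4·det = 400 - 272 = 128.
Step 3 — eigenvalues:
  λ = (trace ± √Δ)/2 = (20 ± 11.3137)/2,
  λ_1 = 15.6569,  λ_2 = 4.3431.

Step 4 — unit eigenvector for λ_1: solve (Sigma - λ_1 I)v = 0. First row:
  (6 - 15.6569)·v_x + (-4)·v_y = 0, i.e. (-9.6569)·v_x + (-4)·v_y = 0,
  so v ∝ (b, λ_1 - a) = (-4, 9.6569); multiply by -1 so the first entry is positive: u = (4, -9.6569).
  ||u|| = √((4)² + (-9.6569)²) = √(109.2548) ≈ 10.4525,
  v_1 = u/||u|| ≈ (0.3827, -0.9239) (||v_1|| = 1).

λ_1 = 15.6569,  λ_2 = 4.3431;  v_1 ≈ (0.3827, -0.9239)


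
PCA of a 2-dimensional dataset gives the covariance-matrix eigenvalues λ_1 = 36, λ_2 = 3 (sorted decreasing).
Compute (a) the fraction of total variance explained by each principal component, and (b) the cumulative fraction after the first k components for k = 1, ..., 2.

Step 1 — total variance = trace(Sigma) = Σ λ_i = 36 + 3 = 39.

Step 2 — fraction explained by component i = λ_i / Σ λ:
  PC1: 36/39 = 0.9231
  PC2: 3/39 = 0.0769

Step 3 — cumulative fraction after k components = (λ_1 + ... + λ_k) / Σ λ:
  k = 1: 36/39 = 0.9231
  k = 2: (36 + 3)/39 = 39/39 = 1

Summary (fraction, with percent):

explained: PC1 0.9231 (92.31%), PC2 0.0769 (7.69%);  cumulative: 0.9231, 1


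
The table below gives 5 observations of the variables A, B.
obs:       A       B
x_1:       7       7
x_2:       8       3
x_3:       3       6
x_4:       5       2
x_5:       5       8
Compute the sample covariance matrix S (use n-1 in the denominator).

Step 1 — column means:
  mean(A) = (7 + 8 + 3 + 5 + 5) / 5 = 28/5 = 5.6
  mean(B) = (7 + 3 + 6 + 2 + 8) / 5 = 26/5 = 5.2

Step 2 — sample covariance S[i,j] = (1/(n-1)) · Σ_k (x_{k,i} - mean_i) · (x_{k,j} - mean_j), with n-1 = 4.
  S[A,A] = ((1.4)·(1.4) + (2.4)·(2.4) + (-2.6)·(-2.6) + (-0.6)·(-0.6) + (-0.6)·(-0.6)) / 4 = 15.2/4 = 3.8
  S[A,B] = ((1.4)·(1.8) + (2.4)·(-2.2) + (-2.6)·(0.8) + (-0.6)·(-3.2) + (-0.6)·(2.8)) / 4 = -4.6/4 = -1.15
  S[B,B] = ((1.8)·(1.8) + (-2.2)·(-2.2) + (0.8)·(0.8) + (-3.2)·(-3.2) + (2.8)·(2.8)) / 4 = 26.8/4 = 6.7

S is symmetric (S[j,i] = S[i,j]). Assembling:

S = [[3.8, -1.15],
 [-1.15, 6.7]]


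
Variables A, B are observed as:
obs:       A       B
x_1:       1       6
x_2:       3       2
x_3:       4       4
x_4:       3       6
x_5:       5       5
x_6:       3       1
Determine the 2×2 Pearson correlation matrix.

Step 1 — column means:
  mean(A) = (1 + 3 + 4 + 3 + 5 + 3) / 6 = 19/6 = 3.1667
  mean(B) = (6 + 2 + 4 + 6 + 5 + 1) / 6 = 24/6 = 4

Step 2 — sample variances and covariances s[i,j] = (1/(n-1)) · Σ_k (x_{k,i} - mean_i) · (x_{k,j} - mean_j), with n-1 = 5:
  s[A,A] = ((-2.1667)·(-2.1667) + (-0.1667)·(-0.1667) + (0.8333)·(0.8333) + (-0.1667)·(-0.1667) + (1.8333)·(1.8333) + (-0.1667)·(-0.1667)) / 5 = 8.8333/5 = 1.7667
  s[A,B] = ((-2.1667)·(2) + (-0.1667)·(-2) + (0.8333)·(0) + (-0.1667)·(2) + (1.8333)·(1) + (-0.1667)·(-3)) / 5 = -2/5 = -0.4
  s[B,B] = ((2)·(2) + (-2)·(-2) + (0)·(0) + (2)·(2) + (1)·(1) + (-3)·(-3)) / 5 = 22/5 = 4.4
  Sample standard deviations s_i = √(s[i,i]):
  s(A) = √(1.7667) = 1.3292
  s(B) = √(4.4) = 2.0976

Step 3 — r_{ij} = s_{ij} / (s_i · s_j):
  r[A,A] = 1 (diagonal).
  r[A,B] = -0.4 / (1.3292 · 2.0976) = -0.4 / 2.7881 = -0.1435
  r[B,B] = 1 (diagonal).

R is symmetric with unit diagonal. Assembling:

R = [[1, -0.1435],
 [-0.1435, 1]]


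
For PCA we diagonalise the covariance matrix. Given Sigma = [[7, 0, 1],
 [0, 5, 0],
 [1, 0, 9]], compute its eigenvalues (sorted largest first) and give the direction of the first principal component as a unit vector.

Step 1 — characteristic polynomial p(λ) = det(λI - Sigma) = λ³ - tr·λ² + c_1·λ - det, where tr = trace, c_1 = sum of the principal 2×2 minors, det = det(Sigma):
  tr = 7 + 5 + 9 = 21,
  c_1 = (7·5 - (0)²) + (7·9 - (1)²) + (5·9 - (0)²) = 35 + 62 + 45 = 142,
  det = 7·(5·9 - (0)²) - (0)·((0)·9 - (0)·(1)) + (1)·((0)·(0) - 5·(1)) = 7·(45) - (0)·(0) + (1)·(-5) = 310.
  So p(λ) = λ³ - 21λ² + 142λ - 310.
Step 2 — look for an integer root (rational root theorem: any rational root is an integer divisor of 310). Testing λ = 5:
  p(5) = 125 - 525 + 710 - 310 = 0  ✓
  Dividing out (λ - 5): p(λ) = (λ - 5)(λ² - 16λ + 62).
Step 3 — remaining eigenvalues from the quadratic λ² - 16λ + 62 = 0:
  Δ = 16² - 4·62 = 256 - 248 = 8,  λ = (16 ± √8)/2 = (16 ± 2.8284)/2 ≈ 9.4142 or 6.5858.
  Sorted: λ_1 = 9.4142,  λ_2 = 6.5858,  λ_3 = 5  (check: sum = 21 = tr ✓).

Step 4 — unit eigenvector for λ_1 ≈ 9.4142: v spans the null space of (Sigma - λ_1 I), whose rows are
  r_1 = (-2.4142, 0, 1),  r_2 = (0, -4.4142, 0),  r_3 = (1, 0, -0.4142).
  v is orthogonal to every row, so take v ∝ r_1 × r_2 = ((0)·(0) - (1)·(-4.4142), (1)·(0) - (-2.4142)·(0), (-2.4142)·(-4.4142) - (0)·(0)) ≈ (4.4142, 0, 10.6569).
  Let u = (4.4142, 0, 10.6569).
  ||u|| = √((4.4142)² + (0)² + (10.6569)²) = √(133.0538) ≈ 11.5349,  v_1 = u/||u|| ≈ (0.3827, 0, 0.9239) (||v_1|| = 1).

λ_1 = 9.4142,  λ_2 = 6.5858,  λ_3 = 5;  v_1 ≈ (0.3827, 0, 0.9239)


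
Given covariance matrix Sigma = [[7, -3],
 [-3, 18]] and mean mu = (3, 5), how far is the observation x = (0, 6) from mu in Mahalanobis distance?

Step 1 — centre the observation: (x - mu) = (-3, 1).

Step 2 — invert Sigma. det(Sigma) = 7·18 - (-3)² = 117.
  Sigma^{-1} = (1/det) · [[d, -b], [-b, a]] = [[0.1538, 0.0256],
 [0.0256, 0.0598]].

Step 3 — form the quadratic (x - mu)^T · Sigma^{-1} · (x - mu):
  Sigma^{-1} · (x - mu) = (-0.4359, -0.0171).
  (x - mu)^T · [Sigma^{-1} · (x - mu)] = (-3)·(-0.4359) + (1)·(-0.0171) = 1.2906.

Step 4 — take square root: d = √(1.2906) ≈ 1.136.

d(x, mu) = √(1.2906) ≈ 1.136


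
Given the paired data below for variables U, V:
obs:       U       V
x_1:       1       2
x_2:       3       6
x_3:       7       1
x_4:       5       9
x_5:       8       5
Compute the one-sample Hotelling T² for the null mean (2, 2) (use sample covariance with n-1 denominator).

Step 1 — sample mean vector:
  mean(U) = (1 + 3 + 7 + 5 + 8) / 5 = 24/5 = 4.8
  mean(V) = (2 + 6 + 1 + 9 + 5) / 5 = 23/5 = 4.6
  x̄ = (4.8, 4.6),  deviation x̄ - mu_0 = (4.8, 4.6) - (2, 2) = (2.8, 2.6).

Step 2 — sample covariance matrix, S[i,j] = (1/(n-1)) · Σ_k (x_{k,i} - mean_i) · (x_{k,j} - mean_j), divisor n-1 = 4:
  S[U,U] = ((-3.8)·(-3.8) + (-1.8)·(-1.8) + (2.2)·(2.2) + (0.2)·(0.2) + (3.2)·(3.2)) / 4 = 32.8/4 = 8.2
  S[U,V] = ((-3.8)·(-2.6) + (-1.8)·(1.4) + (2.2)·(-3.6) + (0.2)·(4.4) + (3.2)·(0.4)) / 4 = 1.6/4 = 0.4
  S[V,V] = ((-2.6)·(-2.6) + (1.4)·(1.4) + (-3.6)·(-3.6) + (4.4)·(4.4) + (0.4)·(0.4)) / 4 = 41.2/4 = 10.3
  S = [[8.2, 0.4],
 [0.4, 10.3]].

Step 3 — invert S. det(S) = 8.2·10.3 - (0.4)² = 84.3.
  S^{-1} = (1/det) · [[d, -b], [-b, a]] = [[0.1222, -0.0047],
 [-0.0047, 0.0973]].

Step 4 — quadratic form (x̄ - mu_0)^T · S^{-1} · (x̄ - mu_0):
  S^{-1} · (x̄ - mu_0) = (0.3298, 0.2396),
  (x̄ - mu_0)^T · [...] = (2.8)·(0.3298) + (2.6)·(0.2396) = 1.5464.

Step 5 — scale by n: T² = 5 · 1.5464 = 7.7319.

T² ≈ 7.7319


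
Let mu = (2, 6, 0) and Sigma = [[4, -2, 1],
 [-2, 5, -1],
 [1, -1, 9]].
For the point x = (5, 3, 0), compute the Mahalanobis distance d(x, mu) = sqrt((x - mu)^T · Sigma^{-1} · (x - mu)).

Step 1 — centre the observation: (x - mu) = (3, -3, 0).

Step 2 — invert Sigma (cofactor / det for 3×3, or solve directly):
  Sigma^{-1} = [[0.3165, 0.1223, -0.0216],
 [0.1223, 0.2518, 0.0144],
 [-0.0216, 0.0144, 0.1151]].

Step 3 — form the quadratic (x - mu)^T · Sigma^{-1} · (x - mu):
  Sigma^{-1} · (x - mu) = (0.5827, -0.3885, -0.1079).
  (x - mu)^T · [Sigma^{-1} · (x - mu)] = (3)·(0.5827) + (-3)·(-0.3885) + (0)·(-0.1079) = 2.9137.

Step 4 — take square root: d = √(2.9137) ≈ 1.7069.

d(x, mu) = √(2.9137) ≈ 1.7069


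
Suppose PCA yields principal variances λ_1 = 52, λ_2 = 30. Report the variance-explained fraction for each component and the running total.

Step 1 — total variance = trace(Sigma) = Σ λ_i = 52 + 30 = 82.

Step 2 — fraction explained by component i = λ_i / Σ λ:
  PC1: 52/82 = 0.6341
  PC2: 30/82 = 0.3659

Step 3 — cumulative fraction after k components = (λ_1 + ... + λ_k) / Σ λ:
  k = 1: 52/82 = 0.6341
  k = 2: (52 + 30)/82 = 82/82 = 1

Summary (fraction, with percent):

explained: PC1 0.6341 (63.41%), PC2 0.3659 (36.59%);  cumulative: 0.6341, 1


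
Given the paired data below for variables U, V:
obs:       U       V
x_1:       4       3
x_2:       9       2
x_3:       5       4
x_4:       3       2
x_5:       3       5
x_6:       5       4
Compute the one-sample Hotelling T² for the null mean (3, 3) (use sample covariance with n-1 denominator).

Step 1 — sample mean vector:
  mean(U) = (4 + 9 + 5 + 3 + 3 + 5) / 6 = 29/6 = 4.8333
  mean(V) = (3 + 2 + 4 + 2 + 5 + 4) / 6 = 20/6 = 3.3333
  x̄ = (4.8333, 3.3333),  deviation x̄ - mu_0 = (4.8333, 3.3333) - (3, 3) = (1.8333, 0.3333).

Step 2 — sample covariance matrix, S[i,j] = (1/(n-1)) · Σ_k (x_{k,i} - mean_i) · (x_{k,j} - mean_j), divisor n-1 = 5:
  S[U,U] = ((-0.8333)·(-0.8333) + (4.1667)·(4.1667) + (0.1667)·(0.1667) + (-1.8333)·(-1.8333) + (-1.8333)·(-1.8333) + (0.1667)·(0.1667)) / 5 = 24.8333/5 = 4.9667
  S[U,V] = ((-0.8333)·(-0.3333) + (4.1667)·(-1.3333) + (0.1667)·(0.6667) + (-1.8333)·(-1.3333) + (-1.8333)·(1.6667) + (0.1667)·(0.6667)) / 5 = -5.6667/5 = -1.1333
  S[V,V] = ((-0.3333)·(-0.3333) + (-1.3333)·(-1.3333) + (0.6667)·(0.6667) + (-1.3333)·(-1.3333) + (1.6667)·(1.6667) + (0.6667)·(0.6667)) / 5 = 7.3333/5 = 1.4667
  S = [[4.9667, -1.1333],
 [-1.1333, 1.4667]].

Step 3 — invert S. det(S) = 4.9667·1.4667 - (-1.1333)² = 6.
  S^{-1} = (1/det) · [[d, -b], [-b, a]] = [[0.2444, 0.1889],
 [0.1889, 0.8278]].

Step 4 — quadratic form (x̄ - mu_0)^T · S^{-1} · (x̄ - mu_0):
  S^{-1} · (x̄ - mu_0) = (0.5111, 0.6222),
  (x̄ - mu_0)^T · [...] = (1.8333)·(0.5111) + (0.3333)·(0.6222) = 1.1444.

Step 5 — scale by n: T² = 6 · 1.1444 = 6.8667.

T² ≈ 6.8667


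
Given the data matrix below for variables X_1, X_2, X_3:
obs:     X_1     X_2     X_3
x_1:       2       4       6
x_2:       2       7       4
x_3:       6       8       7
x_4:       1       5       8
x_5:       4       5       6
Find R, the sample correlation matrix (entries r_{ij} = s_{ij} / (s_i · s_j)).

Step 1 — column means:
  mean(X_1) = (2 + 2 + 6 + 1 + 4) / 5 = 15/5 = 3
  mean(X_2) = (4 + 7 + 8 + 5 + 5) / 5 = 29/5 = 5.8
  mean(X_3) = (6 + 4 + 7 + 8 + 6) / 5 = 31/5 = 6.2

Step 2 — sample variances and covariances s[i,j] = (1/(n-1)) · Σ_k (x_{k,i} - mean_i) · (x_{k,j} - mean_j), with n-1 = 4:
  s[X_1,X_1] = ((-1)·(-1) + (-1)·(-1) + (3)·(3) + (-2)·(-2) + (1)·(1)) / 4 = 16/4 = 4
  s[X_1,X_2] = ((-1)·(-1.8) + (-1)·(1.2) + (3)·(2.2) + (-2)·(-0.8) + (1)·(-0.8)) / 4 = 8/4 = 2
  s[X_1,X_3] = ((-1)·(-0.2) + (-1)·(-2.2) + (3)·(0.8) + (-2)·(1.8) + (1)·(-0.2)) / 4 = 1/4 = 0.25
  s[X_2,X_2] = ((-1.8)·(-1.8) + (1.2)·(1.2) + (2.2)·(2.2) + (-0.8)·(-0.8) + (-0.8)·(-0.8)) / 4 = 10.8/4 = 2.7
  s[X_2,X_3] = ((-1.8)·(-0.2) + (1.2)·(-2.2) + (2.2)·(0.8) + (-0.8)·(1.8) + (-0.8)·(-0.2)) / 4 = -1.8/4 = -0.45
  s[X_3,X_3] = ((-0.2)·(-0.2) + (-2.2)·(-2.2) + (0.8)·(0.8) + (1.8)·(1.8) + (-0.2)·(-0.2)) / 4 = 8.8/4 = 2.2
  Sample standard deviations s_i = √(s[i,i]):
  s(X_1) = √(4) = 2
  s(X_2) = √(2.7) = 1.6432
  s(X_3) = √(2.2) = 1.4832

Step 3 — r_{ij} = s_{ij} / (s_i · s_j):
  r[X_1,X_1] = 1 (diagonal).
  r[X_1,X_2] = 2 / (2 · 1.6432) = 2 / 3.2863 = 0.6086
  r[X_1,X_3] = 0.25 / (2 · 1.4832) = 0.25 / 2.9665 = 0.0843
  r[X_2,X_2] = 1 (diagonal).
  r[X_2,X_3] = -0.45 / (1.6432 · 1.4832) = -0.45 / 2.4372 = -0.1846
  r[X_3,X_3] = 1 (diagonal).

R is symmetric with unit diagonal. Assembling:

R = [[1, 0.6086, 0.0843],
 [0.6086, 1, -0.1846],
 [0.0843, -0.1846, 1]]


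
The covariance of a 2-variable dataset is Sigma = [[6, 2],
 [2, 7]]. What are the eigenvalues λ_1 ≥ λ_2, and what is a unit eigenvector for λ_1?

Step 1 — characteristic polynomial of 2×2 Sigma:
  det(Sigma - λI) = λ² - trace · λ + det = 0.
  trace = 6 + 7 = 13, det = 6·7 - (2)² = 38.
Step 2 — discriminant:
  Δ = trace² - 4·det = 169 - 152 = 17.
Step 3 — eigenvalues:
  λ = (trace ± √Δ)/2 = (13 ± 4.1231)/2,
  λ_1 = 8.5616,  λ_2 = 4.4384.

Step 4 — unit eigenvector for λ_1: solve (Sigma - λ_1 I)v = 0. First row:
  (6 - 8.5616)·v_x + (2)·v_y = 0, i.e. (-2.5616)·v_x + (2)·v_y = 0,
  so v ∝ (b, λ_1 - a) = (2, 2.5616) = u.
  ||u|| = √((2)² + (2.5616)²) = √(10.5616) ≈ 3.2499,
  v_1 = u/||u|| ≈ (0.6154, 0.7882) (||v_1|| = 1).

λ_1 = 8.5616,  λ_2 = 4.4384;  v_1 ≈ (0.6154, 0.7882)


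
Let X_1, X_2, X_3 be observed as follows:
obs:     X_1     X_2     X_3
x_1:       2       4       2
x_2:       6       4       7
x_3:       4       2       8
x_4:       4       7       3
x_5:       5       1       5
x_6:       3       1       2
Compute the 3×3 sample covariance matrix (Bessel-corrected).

Step 1 — column means:
  mean(X_1) = (2 + 6 + 4 + 4 + 5 + 3) / 6 = 24/6 = 4
  mean(X_2) = (4 + 4 + 2 + 7 + 1 + 1) / 6 = 19/6 = 3.1667
  mean(X_3) = (2 + 7 + 8 + 3 + 5 + 2) / 6 = 27/6 = 4.5

Step 2 — sample covariance S[i,j] = (1/(n-1)) · Σ_k (x_{k,i} - mean_i) · (x_{k,j} - mean_j), with n-1 = 5.
  S[X_1,X_1] = ((-2)·(-2) + (2)·(2) + (0)·(0) + (0)·(0) + (1)·(1) + (-1)·(-1)) / 5 = 10/5 = 2
  S[X_1,X_2] = ((-2)·(0.8333) + (2)·(0.8333) + (0)·(-1.1667) + (0)·(3.8333) + (1)·(-2.1667) + (-1)·(-2.1667)) / 5 = 0/5 = 0
  S[X_1,X_3] = ((-2)·(-2.5) + (2)·(2.5) + (0)·(3.5) + (0)·(-1.5) + (1)·(0.5) + (-1)·(-2.5)) / 5 = 13/5 = 2.6
  S[X_2,X_2] = ((0.8333)·(0.8333) + (0.8333)·(0.8333) + (-1.1667)·(-1.1667) + (3.8333)·(3.8333) + (-2.1667)·(-2.1667) + (-2.1667)·(-2.1667)) / 5 = 26.8333/5 = 5.3667
  S[X_2,X_3] = ((0.8333)·(-2.5) + (0.8333)·(2.5) + (-1.1667)·(3.5) + (3.8333)·(-1.5) + (-2.1667)·(0.5) + (-2.1667)·(-2.5)) / 5 = -5.5/5 = -1.1
  S[X_3,X_3] = ((-2.5)·(-2.5) + (2.5)·(2.5) + (3.5)·(3.5) + (-1.5)·(-1.5) + (0.5)·(0.5) + (-2.5)·(-2.5)) / 5 = 33.5/5 = 6.7

S is symmetric (S[j,i] = S[i,j]). Assembling:

S = [[2, 0, 2.6],
 [0, 5.3667, -1.1],
 [2.6, -1.1, 6.7]]


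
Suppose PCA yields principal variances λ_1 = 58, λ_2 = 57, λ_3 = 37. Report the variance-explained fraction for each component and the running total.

Step 1 — total variance = trace(Sigma) = Σ λ_i = 58 + 57 + 37 = 152.

Step 2 — fraction explained by component i = λ_i / Σ λ:
  PC1: 58/152 = 0.3816
  PC2: 57/152 = 0.375
  PC3: 37/152 = 0.2434

Step 3 — cumulative fraction after k components = (λ_1 + ... + λ_k) / Σ λ:
  k = 1: 58/152 = 0.3816
  k = 2: (58 + 57)/152 = 115/152 = 0.7566
  k = 3: (58 + 57 + 37)/152 = 152/152 = 1

Summary (fraction, with percent):

explained: PC1 0.3816 (38.16%), PC2 0.375 (37.5%), PC3 0.2434 (24.34%);  cumulative: 0.3816, 0.7566, 1


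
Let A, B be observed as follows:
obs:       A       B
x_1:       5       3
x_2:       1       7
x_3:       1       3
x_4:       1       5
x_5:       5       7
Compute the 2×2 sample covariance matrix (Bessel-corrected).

Step 1 — column means:
  mean(A) = (5 + 1 + 1 + 1 + 5) / 5 = 13/5 = 2.6
  mean(B) = (3 + 7 + 3 + 5 + 7) / 5 = 25/5 = 5

Step 2 — sample covariance S[i,j] = (1/(n-1)) · Σ_k (x_{k,i} - mean_i) · (x_{k,j} - mean_j), with n-1 = 4.
  S[A,A] = ((2.4)·(2.4) + (-1.6)·(-1.6) + (-1.6)·(-1.6) + (-1.6)·(-1.6) + (2.4)·(2.4)) / 4 = 19.2/4 = 4.8
  S[A,B] = ((2.4)·(-2) + (-1.6)·(2) + (-1.6)·(-2) + (-1.6)·(0) + (2.4)·(2)) / 4 = 0/4 = 0
  S[B,B] = ((-2)·(-2) + (2)·(2) + (-2)·(-2) + (0)·(0) + (2)·(2)) / 4 = 16/4 = 4

S is symmetric (S[j,i] = S[i,j]). Assembling:

S = [[4.8, 0],
 [0, 4]]


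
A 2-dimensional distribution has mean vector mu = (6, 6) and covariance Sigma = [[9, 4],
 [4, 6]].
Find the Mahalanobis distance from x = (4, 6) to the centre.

Step 1 — centre the observation: (x - mu) = (-2, 0).

Step 2 — invert Sigma. det(Sigma) = 9·6 - (4)² = 38.
  Sigma^{-1} = (1/det) · [[d, -b], [-b, a]] = [[0.1579, -0.1053],
 [-0.1053, 0.2368]].

Step 3 — form the quadratic (x - mu)^T · Sigma^{-1} · (x - mu):
  Sigma^{-1} · (x - mu) = (-0.3158, 0.2105).
  (x - mu)^T · [Sigma^{-1} · (x - mu)] = (-2)·(-0.3158) + (0)·(0.2105) = 0.6316.

Step 4 — take square root: d = √(0.6316) ≈ 0.7947.

d(x, mu) = √(0.6316) ≈ 0.7947


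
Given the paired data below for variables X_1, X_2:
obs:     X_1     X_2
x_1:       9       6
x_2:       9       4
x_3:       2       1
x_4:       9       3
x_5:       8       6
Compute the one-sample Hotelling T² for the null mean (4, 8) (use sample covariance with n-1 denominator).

Step 1 — sample mean vector:
  mean(X_1) = (9 + 9 + 2 + 9 + 8) / 5 = 37/5 = 7.4
  mean(X_2) = (6 + 4 + 1 + 3 + 6) / 5 = 20/5 = 4
  x̄ = (7.4, 4),  deviation x̄ - mu_0 = (7.4, 4) - (4, 8) = (3.4, -4).

Step 2 — sample covariance matrix, S[i,j] = (1/(n-1)) · Σ_k (x_{k,i} - mean_i) · (x_{k,j} - mean_j), divisor n-1 = 4:
  S[X_1,X_1] = ((1.6)·(1.6) + (1.6)·(1.6) + (-5.4)·(-5.4) + (1.6)·(1.6) + (0.6)·(0.6)) / 4 = 37.2/4 = 9.3
  S[X_1,X_2] = ((1.6)·(2) + (1.6)·(0) + (-5.4)·(-3) + (1.6)·(-1) + (0.6)·(2)) / 4 = 19/4 = 4.75
  S[X_2,X_2] = ((2)·(2) + (0)·(0) + (-3)·(-3) + (-1)·(-1) + (2)·(2)) / 4 = 18/4 = 4.5
  S = [[9.3, 4.75],
 [4.75, 4.5]].

Step 3 — invert S. det(S) = 9.3·4.5 - (4.75)² = 19.2875.
  S^{-1} = (1/det) · [[d, -b], [-b, a]] = [[0.2333, -0.2463],
 [-0.2463, 0.4822]].

Step 4 — quadratic form (x̄ - mu_0)^T · S^{-1} · (x̄ - mu_0):
  S^{-1} · (x̄ - mu_0) = (1.7784, -2.766),
  (x̄ - mu_0)^T · [...] = (3.4)·(1.7784) + (-4)·(-2.766) = 17.1106.

Step 5 — scale by n: T² = 5 · 17.1106 = 85.5528.

T² ≈ 85.5528


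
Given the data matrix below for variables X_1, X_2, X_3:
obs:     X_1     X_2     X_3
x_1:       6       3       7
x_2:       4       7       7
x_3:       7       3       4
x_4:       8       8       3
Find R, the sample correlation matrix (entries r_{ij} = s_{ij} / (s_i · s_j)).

Step 1 — column means:
  mean(X_1) = (6 + 4 + 7 + 8) / 4 = 25/4 = 6.25
  mean(X_2) = (3 + 7 + 3 + 8) / 4 = 21/4 = 5.25
  mean(X_3) = (7 + 7 + 4 + 3) / 4 = 21/4 = 5.25

Step 2 — sample variances and covariances s[i,j] = (1/(n-1)) · Σ_k (x_{k,i} - mean_i) · (x_{k,j} - mean_j), with n-1 = 3:
  s[X_1,X_1] = ((-0.25)·(-0.25) + (-2.25)·(-2.25) + (0.75)·(0.75) + (1.75)·(1.75)) / 3 = 8.75/3 = 2.9167
  s[X_1,X_2] = ((-0.25)·(-2.25) + (-2.25)·(1.75) + (0.75)·(-2.25) + (1.75)·(2.75)) / 3 = -0.25/3 = -0.0833
  s[X_1,X_3] = ((-0.25)·(1.75) + (-2.25)·(1.75) + (0.75)·(-1.25) + (1.75)·(-2.25)) / 3 = -9.25/3 = -3.0833
  s[X_2,X_2] = ((-2.25)·(-2.25) + (1.75)·(1.75) + (-2.25)·(-2.25) + (2.75)·(2.75)) / 3 = 20.75/3 = 6.9167
  s[X_2,X_3] = ((-2.25)·(1.75) + (1.75)·(1.75) + (-2.25)·(-1.25) + (2.75)·(-2.25)) / 3 = -4.25/3 = -1.4167
  s[X_3,X_3] = ((1.75)·(1.75) + (1.75)·(1.75) + (-1.25)·(-1.25) + (-2.25)·(-2.25)) / 3 = 12.75/3 = 4.25
  Sample standard deviations s_i = √(s[i,i]):
  s(X_1) = √(2.9167) = 1.7078
  s(X_2) = √(6.9167) = 2.63
  s(X_3) = √(4.25) = 2.0616

Step 3 — r_{ij} = s_{ij} / (s_i · s_j):
  r[X_1,X_1] = 1 (diagonal).
  r[X_1,X_2] = -0.0833 / (1.7078 · 2.63) = -0.0833 / 4.4915 = -0.0186
  r[X_1,X_3] = -3.0833 / (1.7078 · 2.0616) = -3.0833 / 3.5208 = -0.8758
  r[X_2,X_2] = 1 (diagonal).
  r[X_2,X_3] = -1.4167 / (2.63 · 2.0616) = -1.4167 / 5.4218 = -0.2613
  r[X_3,X_3] = 1 (diagonal).

R is symmetric with unit diagonal. Assembling:

R = [[1, -0.0186, -0.8758],
 [-0.0186, 1, -0.2613],
 [-0.8758, -0.2613, 1]]
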